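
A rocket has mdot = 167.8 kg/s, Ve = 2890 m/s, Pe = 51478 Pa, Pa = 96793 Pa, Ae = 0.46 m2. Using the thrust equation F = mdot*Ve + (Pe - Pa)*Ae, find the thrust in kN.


F = 167.8 * 2890 + (51478 - 96793) * 0.46 = 464097.0 N = 464.1 kN

464.1 kN


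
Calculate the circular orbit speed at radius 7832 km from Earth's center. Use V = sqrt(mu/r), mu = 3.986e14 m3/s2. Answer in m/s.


V = sqrt(3.986e14 / 7832000) = 7134 m/s

7134 m/s


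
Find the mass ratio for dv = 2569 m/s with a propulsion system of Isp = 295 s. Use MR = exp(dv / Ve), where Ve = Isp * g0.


Ve = 295 * 9.81 = 2893.95 m/s
MR = exp(2569 / 2893.95) = 2.43

2.43


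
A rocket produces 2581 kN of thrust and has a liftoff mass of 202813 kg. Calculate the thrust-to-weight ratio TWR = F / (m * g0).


TWR = 2581000 / (202813 * 9.81) = 1.3

1.3


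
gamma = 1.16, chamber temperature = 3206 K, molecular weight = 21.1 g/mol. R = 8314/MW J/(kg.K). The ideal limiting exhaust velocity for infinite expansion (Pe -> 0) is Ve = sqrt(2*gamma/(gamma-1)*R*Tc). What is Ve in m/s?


R = 8314 / 21.1 = 394.03 J/(kg.K)
Ve = sqrt(2 * 1.16 / (1.16 - 1) * 394.03 * 3206) = 4280 m/s

4280 m/s


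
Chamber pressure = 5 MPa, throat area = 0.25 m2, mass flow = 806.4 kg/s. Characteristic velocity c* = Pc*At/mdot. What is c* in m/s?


c* = 5e6 * 0.25 / 806.4 = 1550 m/s

1550 m/s


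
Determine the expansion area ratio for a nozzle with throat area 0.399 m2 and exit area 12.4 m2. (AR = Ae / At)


AR = 12.4 / 0.399 = 31.1

31.1


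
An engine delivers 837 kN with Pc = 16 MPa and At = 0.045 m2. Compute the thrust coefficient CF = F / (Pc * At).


CF = 837000 / (16e6 * 0.045) = 1.16

1.16


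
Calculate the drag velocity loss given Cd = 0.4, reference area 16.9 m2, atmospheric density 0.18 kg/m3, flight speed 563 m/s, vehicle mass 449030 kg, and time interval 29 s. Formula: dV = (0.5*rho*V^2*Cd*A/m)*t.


D = 0.5 * 0.18 * 563^2 * 0.4 * 16.9 = 192843.94 N
a = 192843.94 / 449030 = 0.4295 m/s2
dV = 0.4295 * 29 = 12.5 m/s

12.5 m/s


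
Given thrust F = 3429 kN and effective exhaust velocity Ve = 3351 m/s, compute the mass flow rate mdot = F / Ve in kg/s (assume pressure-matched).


mdot = F / Ve = 3429000 / 3351 = 1023.3 kg/s

1023.3 kg/s


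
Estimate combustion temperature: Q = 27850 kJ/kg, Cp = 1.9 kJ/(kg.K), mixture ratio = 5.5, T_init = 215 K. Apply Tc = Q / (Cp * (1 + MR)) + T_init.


Tc = 27850 / (1.9 * (1 + 5.5)) + 215 = 2470 K

2470 K


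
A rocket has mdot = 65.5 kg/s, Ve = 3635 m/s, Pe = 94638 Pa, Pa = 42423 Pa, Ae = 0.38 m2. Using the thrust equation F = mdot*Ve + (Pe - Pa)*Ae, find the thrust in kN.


F = 65.5 * 3635 + (94638 - 42423) * 0.38 = 257934.0 N = 257.9 kN

257.9 kN


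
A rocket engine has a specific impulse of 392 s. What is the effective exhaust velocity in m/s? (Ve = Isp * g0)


Ve = Isp * g0 = 392 * 9.81 = 3845.5 m/s

3845.5 m/s


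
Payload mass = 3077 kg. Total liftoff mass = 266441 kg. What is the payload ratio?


PR = 3077 / 266441 = 0.0115

0.0115


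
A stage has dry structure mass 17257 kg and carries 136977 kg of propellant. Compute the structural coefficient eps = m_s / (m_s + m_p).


eps = 17257 / (17257 + 136977) = 0.1119

0.1119


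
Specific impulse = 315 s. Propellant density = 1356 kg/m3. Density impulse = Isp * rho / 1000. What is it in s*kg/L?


rho*Isp = 315 * 1356 / 1000 = 427 s*kg/L

427 s*kg/L


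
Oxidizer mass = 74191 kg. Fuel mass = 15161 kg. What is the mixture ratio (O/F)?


MR = 74191 / 15161 = 4.89

4.89


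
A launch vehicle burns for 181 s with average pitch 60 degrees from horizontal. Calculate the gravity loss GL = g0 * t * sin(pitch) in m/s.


GL = 9.81 * 181 * sin(60 deg) = 1538 m/s

1538 m/s


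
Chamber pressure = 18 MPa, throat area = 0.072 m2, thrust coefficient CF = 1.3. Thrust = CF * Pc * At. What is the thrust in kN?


F = 1.3 * 18e6 * 0.072 = 1.6848e+06 N = 1684.8 kN

1684.8 kN


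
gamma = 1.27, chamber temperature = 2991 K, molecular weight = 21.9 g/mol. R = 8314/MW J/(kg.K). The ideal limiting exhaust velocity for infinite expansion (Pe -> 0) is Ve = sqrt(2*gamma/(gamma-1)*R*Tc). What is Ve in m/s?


R = 8314 / 21.9 = 379.63 J/(kg.K)
Ve = sqrt(2 * 1.27 / (1.27 - 1) * 379.63 * 2991) = 3268 m/s

3268 m/s


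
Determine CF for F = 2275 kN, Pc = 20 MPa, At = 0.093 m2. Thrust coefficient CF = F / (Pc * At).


CF = 2275000 / (20e6 * 0.093) = 1.22

1.22


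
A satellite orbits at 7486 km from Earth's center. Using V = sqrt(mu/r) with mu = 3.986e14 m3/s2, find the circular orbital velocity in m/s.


V = sqrt(3.986e14 / 7486000) = 7297 m/s

7297 m/s


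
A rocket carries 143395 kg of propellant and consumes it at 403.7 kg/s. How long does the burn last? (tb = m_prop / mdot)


tb = 143395 / 403.7 = 355.2 s

355.2 s


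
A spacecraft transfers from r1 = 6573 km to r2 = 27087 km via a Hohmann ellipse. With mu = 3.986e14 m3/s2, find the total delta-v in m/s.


V1 = sqrt(mu/r1) = 7787.3 m/s
dV1 = V1*(sqrt(2*r2/(r1+r2)) - 1) = 2091.98 m/s
V2 = sqrt(mu/r2) = 3836.08 m/s
dV2 = V2*(1 - sqrt(2*r1/(r1+r2))) = 1438.75 m/s
Total dV = 3531 m/s

3531 m/s


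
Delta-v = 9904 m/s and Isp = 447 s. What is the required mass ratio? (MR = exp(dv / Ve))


Ve = 447 * 9.81 = 4385.07 m/s
MR = exp(9904 / 4385.07) = 9.569

9.569


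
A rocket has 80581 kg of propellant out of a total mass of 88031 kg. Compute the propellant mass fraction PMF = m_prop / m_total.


PMF = 80581 / 88031 = 0.915

0.915


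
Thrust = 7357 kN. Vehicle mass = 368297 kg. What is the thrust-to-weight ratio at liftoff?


TWR = 7357000 / (368297 * 9.81) = 2.04

2.04


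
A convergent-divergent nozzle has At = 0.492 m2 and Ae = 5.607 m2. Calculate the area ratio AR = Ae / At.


AR = 5.607 / 0.492 = 11.4

11.4


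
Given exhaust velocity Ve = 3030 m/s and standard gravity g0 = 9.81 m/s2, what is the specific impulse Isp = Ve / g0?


Isp = Ve / g0 = 3030 / 9.81 = 308.9 s

308.9 s


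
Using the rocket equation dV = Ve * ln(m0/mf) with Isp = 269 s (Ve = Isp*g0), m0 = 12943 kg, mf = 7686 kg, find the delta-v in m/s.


Ve = 269 * 9.81 = 2638.89 m/s
dV = 2638.89 * ln(12943/7686) = 1375 m/s

1375 m/s


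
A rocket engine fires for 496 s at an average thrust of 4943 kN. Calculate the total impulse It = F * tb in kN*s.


It = 4943 * 496 = 2451728 kN*s

2451728 kN*s


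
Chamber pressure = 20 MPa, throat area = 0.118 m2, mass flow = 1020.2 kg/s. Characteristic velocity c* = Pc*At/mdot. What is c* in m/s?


c* = 20e6 * 0.118 / 1020.2 = 2313 m/s

2313 m/s


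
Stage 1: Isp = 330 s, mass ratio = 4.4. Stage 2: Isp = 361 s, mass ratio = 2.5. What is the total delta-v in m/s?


dV1 = 330 * 9.81 * ln(4.4) = 4796.4 m/s
dV2 = 361 * 9.81 * ln(2.5) = 3245.0 m/s
Total dV = 4796.4 + 3245.0 = 8041.4 m/s ~ 8041 m/s

8041 m/s


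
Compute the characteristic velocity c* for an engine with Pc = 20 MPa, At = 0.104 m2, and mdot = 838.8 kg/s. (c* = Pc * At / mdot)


c* = 20e6 * 0.104 / 838.8 = 2480 m/s

2480 m/s


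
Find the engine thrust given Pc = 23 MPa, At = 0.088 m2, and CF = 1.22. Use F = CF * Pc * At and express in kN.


F = 1.22 * 23e6 * 0.088 = 2.4693e+06 N = 2469.3 kN

2469.3 kN


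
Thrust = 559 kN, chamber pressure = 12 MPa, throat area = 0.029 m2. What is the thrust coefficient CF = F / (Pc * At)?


CF = 559000 / (12e6 * 0.029) = 1.61

1.61


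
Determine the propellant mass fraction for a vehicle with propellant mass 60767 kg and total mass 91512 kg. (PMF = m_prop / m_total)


PMF = 60767 / 91512 = 0.664

0.664


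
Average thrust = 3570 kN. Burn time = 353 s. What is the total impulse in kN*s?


It = 3570 * 353 = 1260210 kN*s

1260210 kN*s


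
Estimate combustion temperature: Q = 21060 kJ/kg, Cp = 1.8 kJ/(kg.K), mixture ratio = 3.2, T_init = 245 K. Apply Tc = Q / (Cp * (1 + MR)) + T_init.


Tc = 21060 / (1.8 * (1 + 3.2)) + 245 = 3031 K

3031 K


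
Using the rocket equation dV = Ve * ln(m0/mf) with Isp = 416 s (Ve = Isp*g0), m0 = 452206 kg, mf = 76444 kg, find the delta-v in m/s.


Ve = 416 * 9.81 = 4080.96 m/s
dV = 4080.96 * ln(452206/76444) = 7254 m/s

7254 m/s


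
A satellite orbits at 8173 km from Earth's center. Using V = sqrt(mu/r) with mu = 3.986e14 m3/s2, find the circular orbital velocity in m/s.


V = sqrt(3.986e14 / 8173000) = 6984 m/s

6984 m/s


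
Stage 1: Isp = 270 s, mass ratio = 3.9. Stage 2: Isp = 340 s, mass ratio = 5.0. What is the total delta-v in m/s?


dV1 = 270 * 9.81 * ln(3.9) = 3604.8 m/s
dV2 = 340 * 9.81 * ln(5.0) = 5368.1 m/s
Total dV = 3604.8 + 5368.1 = 8972.9 m/s ~ 8973 m/s

8973 m/s


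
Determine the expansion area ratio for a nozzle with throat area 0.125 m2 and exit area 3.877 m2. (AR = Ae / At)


AR = 3.877 / 0.125 = 31.0

31.0


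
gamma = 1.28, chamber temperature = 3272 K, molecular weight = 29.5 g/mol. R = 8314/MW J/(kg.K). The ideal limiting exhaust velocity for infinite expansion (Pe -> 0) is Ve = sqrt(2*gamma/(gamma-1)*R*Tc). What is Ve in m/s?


R = 8314 / 29.5 = 281.83 J/(kg.K)
Ve = sqrt(2 * 1.28 / (1.28 - 1) * 281.83 * 3272) = 2904 m/s

2904 m/s


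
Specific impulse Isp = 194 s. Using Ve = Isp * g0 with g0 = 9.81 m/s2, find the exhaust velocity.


Ve = Isp * g0 = 194 * 9.81 = 1903.1 m/s

1903.1 m/s


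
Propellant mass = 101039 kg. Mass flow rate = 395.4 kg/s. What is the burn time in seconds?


tb = 101039 / 395.4 = 255.5 s

255.5 s


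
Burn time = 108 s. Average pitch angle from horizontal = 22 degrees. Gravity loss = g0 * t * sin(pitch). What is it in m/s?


GL = 9.81 * 108 * sin(22 deg) = 397 m/s

397 m/s


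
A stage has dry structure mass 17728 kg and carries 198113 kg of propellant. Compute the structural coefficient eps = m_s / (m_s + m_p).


eps = 17728 / (17728 + 198113) = 0.0821

0.0821


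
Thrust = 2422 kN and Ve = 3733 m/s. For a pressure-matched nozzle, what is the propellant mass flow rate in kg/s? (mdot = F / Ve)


mdot = F / Ve = 2422000 / 3733 = 648.8 kg/s

648.8 kg/s


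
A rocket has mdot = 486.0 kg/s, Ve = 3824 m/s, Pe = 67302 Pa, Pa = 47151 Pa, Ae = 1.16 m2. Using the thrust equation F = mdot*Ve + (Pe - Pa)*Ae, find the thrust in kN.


F = 486.0 * 3824 + (67302 - 47151) * 1.16 = 1.8818e+06 N = 1881.8 kN

1881.8 kN


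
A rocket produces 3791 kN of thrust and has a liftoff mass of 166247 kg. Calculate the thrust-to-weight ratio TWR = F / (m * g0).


TWR = 3791000 / (166247 * 9.81) = 2.32

2.32


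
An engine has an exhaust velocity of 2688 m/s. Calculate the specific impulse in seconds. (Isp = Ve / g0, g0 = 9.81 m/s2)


Isp = Ve / g0 = 2688 / 9.81 = 274.0 s

274.0 s


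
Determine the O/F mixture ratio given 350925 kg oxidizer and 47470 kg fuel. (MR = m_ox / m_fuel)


MR = 350925 / 47470 = 7.39

7.39


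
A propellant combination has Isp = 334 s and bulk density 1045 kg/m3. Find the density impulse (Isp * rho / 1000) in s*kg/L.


rho*Isp = 334 * 1045 / 1000 = 349 s*kg/L

349 s*kg/L


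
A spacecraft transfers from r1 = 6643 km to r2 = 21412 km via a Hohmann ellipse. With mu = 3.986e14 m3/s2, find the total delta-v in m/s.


V1 = sqrt(mu/r1) = 7746.16 m/s
dV1 = V1*(sqrt(2*r2/(r1+r2)) - 1) = 1824.13 m/s
V2 = sqrt(mu/r2) = 4314.59 m/s
dV2 = V2*(1 - sqrt(2*r1/(r1+r2))) = 1345.45 m/s
Total dV = 3170 m/s

3170 m/s


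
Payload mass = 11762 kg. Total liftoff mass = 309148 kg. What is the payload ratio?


PR = 11762 / 309148 = 0.038

0.038


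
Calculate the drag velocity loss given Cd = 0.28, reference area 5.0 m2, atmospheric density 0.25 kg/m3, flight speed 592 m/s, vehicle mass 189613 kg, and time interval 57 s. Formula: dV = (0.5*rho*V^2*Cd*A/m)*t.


D = 0.5 * 0.25 * 592^2 * 0.28 * 5.0 = 61331.2 N
a = 61331.2 / 189613 = 0.3235 m/s2
dV = 0.3235 * 57 = 18.4 m/s

18.4 m/s


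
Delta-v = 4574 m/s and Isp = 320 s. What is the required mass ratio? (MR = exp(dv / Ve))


Ve = 320 * 9.81 = 3139.2 m/s
MR = exp(4574 / 3139.2) = 4.293

4.293


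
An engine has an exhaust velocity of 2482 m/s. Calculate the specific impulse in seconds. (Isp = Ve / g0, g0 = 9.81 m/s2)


Isp = Ve / g0 = 2482 / 9.81 = 253.0 s

253.0 s


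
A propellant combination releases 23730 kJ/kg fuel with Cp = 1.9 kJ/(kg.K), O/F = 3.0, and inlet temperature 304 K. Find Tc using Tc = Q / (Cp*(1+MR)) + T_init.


Tc = 23730 / (1.9 * (1 + 3.0)) + 304 = 3426 K

3426 K


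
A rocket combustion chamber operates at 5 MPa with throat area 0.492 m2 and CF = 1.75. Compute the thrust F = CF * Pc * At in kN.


F = 1.75 * 5e6 * 0.492 = 4.3050e+06 N = 4305.0 kN

4305.0 kN


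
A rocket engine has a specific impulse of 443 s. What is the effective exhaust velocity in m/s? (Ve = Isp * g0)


Ve = Isp * g0 = 443 * 9.81 = 4345.8 m/s

4345.8 m/s


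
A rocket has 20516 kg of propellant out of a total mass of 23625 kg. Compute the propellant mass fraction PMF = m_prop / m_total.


PMF = 20516 / 23625 = 0.868

0.868


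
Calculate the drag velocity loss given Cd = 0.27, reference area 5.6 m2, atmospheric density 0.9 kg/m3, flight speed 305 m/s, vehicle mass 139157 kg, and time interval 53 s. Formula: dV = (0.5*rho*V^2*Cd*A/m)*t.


D = 0.5 * 0.9 * 305^2 * 0.27 * 5.6 = 63294.21 N
a = 63294.21 / 139157 = 0.4548 m/s2
dV = 0.4548 * 53 = 24.1 m/s

24.1 m/s


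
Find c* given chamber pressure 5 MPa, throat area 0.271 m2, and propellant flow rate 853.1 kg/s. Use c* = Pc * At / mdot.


c* = 5e6 * 0.271 / 853.1 = 1588 m/s

1588 m/s


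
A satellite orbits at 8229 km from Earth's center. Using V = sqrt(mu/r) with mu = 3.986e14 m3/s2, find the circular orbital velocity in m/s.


V = sqrt(3.986e14 / 8229000) = 6960 m/s

6960 m/s


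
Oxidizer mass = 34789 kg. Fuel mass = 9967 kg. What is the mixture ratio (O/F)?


MR = 34789 / 9967 = 3.49

3.49


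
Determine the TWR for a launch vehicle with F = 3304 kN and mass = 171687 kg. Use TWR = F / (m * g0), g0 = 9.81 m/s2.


TWR = 3304000 / (171687 * 9.81) = 1.96

1.96


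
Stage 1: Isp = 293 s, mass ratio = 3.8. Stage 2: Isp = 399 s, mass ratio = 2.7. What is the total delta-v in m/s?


dV1 = 293 * 9.81 * ln(3.8) = 3837.2 m/s
dV2 = 399 * 9.81 * ln(2.7) = 3887.8 m/s
Total dV = 3837.2 + 3887.8 = 7725.0 m/s ~ 7725 m/s

7725 m/s


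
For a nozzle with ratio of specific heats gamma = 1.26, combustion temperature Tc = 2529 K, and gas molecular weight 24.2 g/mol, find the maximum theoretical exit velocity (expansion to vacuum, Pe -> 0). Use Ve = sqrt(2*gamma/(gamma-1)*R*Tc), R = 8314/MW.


R = 8314 / 24.2 = 343.55 J/(kg.K)
Ve = sqrt(2 * 1.26 / (1.26 - 1) * 343.55 * 2529) = 2902 m/s

2902 m/s


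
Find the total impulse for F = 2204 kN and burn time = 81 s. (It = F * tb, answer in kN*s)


It = 2204 * 81 = 178524 kN*s

178524 kN*s


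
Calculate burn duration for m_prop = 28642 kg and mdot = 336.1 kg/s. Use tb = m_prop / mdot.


tb = 28642 / 336.1 = 85.2 s

85.2 s


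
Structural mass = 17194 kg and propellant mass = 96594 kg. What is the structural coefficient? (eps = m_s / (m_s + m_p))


eps = 17194 / (17194 + 96594) = 0.1511

0.1511


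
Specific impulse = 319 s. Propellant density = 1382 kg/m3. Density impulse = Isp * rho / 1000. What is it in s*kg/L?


rho*Isp = 319 * 1382 / 1000 = 441 s*kg/L

441 s*kg/L


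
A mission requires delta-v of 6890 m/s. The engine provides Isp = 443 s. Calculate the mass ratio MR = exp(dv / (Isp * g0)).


Ve = 443 * 9.81 = 4345.83 m/s
MR = exp(6890 / 4345.83) = 4.881

4.881


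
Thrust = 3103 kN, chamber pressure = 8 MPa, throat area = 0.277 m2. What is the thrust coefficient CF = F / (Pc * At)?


CF = 3103000 / (8e6 * 0.277) = 1.4

1.4


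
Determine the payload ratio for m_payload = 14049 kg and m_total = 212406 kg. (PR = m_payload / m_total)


PR = 14049 / 212406 = 0.0661

0.0661


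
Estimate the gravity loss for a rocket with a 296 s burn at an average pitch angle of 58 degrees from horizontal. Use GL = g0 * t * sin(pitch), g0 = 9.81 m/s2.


GL = 9.81 * 296 * sin(58 deg) = 2463 m/s

2463 m/s


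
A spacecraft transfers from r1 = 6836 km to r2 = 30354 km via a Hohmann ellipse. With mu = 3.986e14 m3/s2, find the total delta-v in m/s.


V1 = sqrt(mu/r1) = 7636.03 m/s
dV1 = V1*(sqrt(2*r2/(r1+r2)) - 1) = 2120.1 m/s
V2 = sqrt(mu/r2) = 3623.77 m/s
dV2 = V2*(1 - sqrt(2*r1/(r1+r2))) = 1426.6 m/s
Total dV = 3547 m/s

3547 m/s


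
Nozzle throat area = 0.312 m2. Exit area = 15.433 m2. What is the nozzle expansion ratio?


AR = 15.433 / 0.312 = 49.5

49.5


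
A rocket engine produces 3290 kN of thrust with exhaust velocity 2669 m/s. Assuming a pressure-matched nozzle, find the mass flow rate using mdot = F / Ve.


mdot = F / Ve = 3290000 / 2669 = 1232.7 kg/s

1232.7 kg/s


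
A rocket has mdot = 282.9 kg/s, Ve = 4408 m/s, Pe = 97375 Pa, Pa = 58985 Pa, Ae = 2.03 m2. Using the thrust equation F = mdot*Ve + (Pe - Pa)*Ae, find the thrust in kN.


F = 282.9 * 4408 + (97375 - 58985) * 2.03 = 1.3250e+06 N = 1325.0 kN

1325.0 kN


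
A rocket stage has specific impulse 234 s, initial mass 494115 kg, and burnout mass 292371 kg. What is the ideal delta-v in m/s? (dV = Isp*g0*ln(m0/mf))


Ve = 234 * 9.81 = 2295.54 m/s
dV = 2295.54 * ln(494115/292371) = 1205 m/s

1205 m/s


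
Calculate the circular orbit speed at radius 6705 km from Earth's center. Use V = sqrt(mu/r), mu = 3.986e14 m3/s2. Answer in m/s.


V = sqrt(3.986e14 / 6705000) = 7710 m/s

7710 m/s


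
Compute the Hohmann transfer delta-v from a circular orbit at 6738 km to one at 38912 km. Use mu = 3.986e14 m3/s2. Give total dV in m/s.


V1 = sqrt(mu/r1) = 7691.36 m/s
dV1 = V1*(sqrt(2*r2/(r1+r2)) - 1) = 2351.09 m/s
V2 = sqrt(mu/r2) = 3200.57 m/s
dV2 = V2*(1 - sqrt(2*r1/(r1+r2))) = 1461.62 m/s
Total dV = 3813 m/s

3813 m/s


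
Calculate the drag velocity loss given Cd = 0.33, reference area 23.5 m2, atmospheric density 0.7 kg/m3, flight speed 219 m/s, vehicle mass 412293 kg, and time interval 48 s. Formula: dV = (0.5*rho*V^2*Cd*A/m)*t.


D = 0.5 * 0.7 * 219^2 * 0.33 * 23.5 = 130178.14 N
a = 130178.14 / 412293 = 0.3157 m/s2
dV = 0.3157 * 48 = 15.2 m/s

15.2 m/s


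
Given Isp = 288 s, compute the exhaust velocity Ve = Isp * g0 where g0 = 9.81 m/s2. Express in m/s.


Ve = Isp * g0 = 288 * 9.81 = 2825.3 m/s

2825.3 m/s


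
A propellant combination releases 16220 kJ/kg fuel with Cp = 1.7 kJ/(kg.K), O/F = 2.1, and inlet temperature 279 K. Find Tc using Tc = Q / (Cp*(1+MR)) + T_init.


Tc = 16220 / (1.7 * (1 + 2.1)) + 279 = 3357 K

3357 K


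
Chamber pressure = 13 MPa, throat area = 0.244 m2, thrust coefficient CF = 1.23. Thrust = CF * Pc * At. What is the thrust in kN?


F = 1.23 * 13e6 * 0.244 = 3.9016e+06 N = 3901.6 kN

3901.6 kN


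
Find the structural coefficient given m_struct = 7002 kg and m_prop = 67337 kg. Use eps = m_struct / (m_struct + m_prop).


eps = 7002 / (7002 + 67337) = 0.0942

0.0942


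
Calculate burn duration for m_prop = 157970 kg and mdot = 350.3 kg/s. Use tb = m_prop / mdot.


tb = 157970 / 350.3 = 451.0 s

451.0 s


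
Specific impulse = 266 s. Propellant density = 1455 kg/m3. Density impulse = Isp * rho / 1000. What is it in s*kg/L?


rho*Isp = 266 * 1455 / 1000 = 387 s*kg/L

387 s*kg/L


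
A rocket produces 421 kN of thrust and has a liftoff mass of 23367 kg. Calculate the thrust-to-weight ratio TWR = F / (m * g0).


TWR = 421000 / (23367 * 9.81) = 1.84

1.84


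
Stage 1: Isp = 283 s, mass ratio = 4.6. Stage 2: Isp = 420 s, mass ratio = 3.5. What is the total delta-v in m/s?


dV1 = 283 * 9.81 * ln(4.6) = 4236.7 m/s
dV2 = 420 * 9.81 * ln(3.5) = 5161.6 m/s
Total dV = 4236.7 + 5161.6 = 9398.3 m/s ~ 9398 m/s

9398 m/s


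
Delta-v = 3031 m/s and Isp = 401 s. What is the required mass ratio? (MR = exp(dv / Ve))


Ve = 401 * 9.81 = 3933.81 m/s
MR = exp(3031 / 3933.81) = 2.161

2.161


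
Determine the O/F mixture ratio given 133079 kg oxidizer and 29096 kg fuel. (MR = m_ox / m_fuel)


MR = 133079 / 29096 = 4.57

4.57


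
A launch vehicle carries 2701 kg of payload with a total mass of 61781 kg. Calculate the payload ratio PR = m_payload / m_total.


PR = 2701 / 61781 = 0.0437

0.0437


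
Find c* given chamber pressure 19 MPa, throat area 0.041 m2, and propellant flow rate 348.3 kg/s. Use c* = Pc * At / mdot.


c* = 19e6 * 0.041 / 348.3 = 2237 m/s

2237 m/s


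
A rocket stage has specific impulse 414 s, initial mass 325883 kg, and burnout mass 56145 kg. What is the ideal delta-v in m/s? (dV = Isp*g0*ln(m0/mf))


Ve = 414 * 9.81 = 4061.34 m/s
dV = 4061.34 * ln(325883/56145) = 7142 m/s

7142 m/s


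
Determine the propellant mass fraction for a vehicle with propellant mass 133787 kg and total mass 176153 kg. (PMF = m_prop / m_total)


PMF = 133787 / 176153 = 0.759

0.759


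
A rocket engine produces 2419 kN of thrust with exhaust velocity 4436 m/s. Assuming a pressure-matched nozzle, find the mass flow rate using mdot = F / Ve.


mdot = F / Ve = 2419000 / 4436 = 545.3 kg/s

545.3 kg/s


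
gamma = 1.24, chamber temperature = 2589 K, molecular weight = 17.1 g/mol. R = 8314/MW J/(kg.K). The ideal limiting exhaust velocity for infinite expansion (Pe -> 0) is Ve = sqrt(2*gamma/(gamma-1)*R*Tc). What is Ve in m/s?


R = 8314 / 17.1 = 486.2 J/(kg.K)
Ve = sqrt(2 * 1.24 / (1.24 - 1) * 486.2 * 2589) = 3607 m/s

3607 m/s


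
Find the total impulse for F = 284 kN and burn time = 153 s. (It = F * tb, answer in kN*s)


It = 284 * 153 = 43452 kN*s

43452 kN*s


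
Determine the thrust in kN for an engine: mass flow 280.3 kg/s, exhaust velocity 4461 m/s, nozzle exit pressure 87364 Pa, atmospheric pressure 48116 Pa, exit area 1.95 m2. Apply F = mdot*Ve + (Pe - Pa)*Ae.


F = 280.3 * 4461 + (87364 - 48116) * 1.95 = 1.3270e+06 N = 1327.0 kN

1327.0 kN


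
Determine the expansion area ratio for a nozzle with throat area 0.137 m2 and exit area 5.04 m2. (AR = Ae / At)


AR = 5.04 / 0.137 = 36.8

36.8


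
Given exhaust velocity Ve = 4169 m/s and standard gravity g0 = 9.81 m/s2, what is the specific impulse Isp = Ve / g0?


Isp = Ve / g0 = 4169 / 9.81 = 425.0 s

425.0 s


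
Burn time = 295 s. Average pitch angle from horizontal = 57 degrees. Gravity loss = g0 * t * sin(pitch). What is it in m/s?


GL = 9.81 * 295 * sin(57 deg) = 2427 m/s

2427 m/s


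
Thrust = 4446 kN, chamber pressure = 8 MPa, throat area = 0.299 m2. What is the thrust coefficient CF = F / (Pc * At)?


CF = 4446000 / (8e6 * 0.299) = 1.86

1.86


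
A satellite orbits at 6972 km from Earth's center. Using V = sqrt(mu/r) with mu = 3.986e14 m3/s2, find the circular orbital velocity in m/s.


V = sqrt(3.986e14 / 6972000) = 7561 m/s

7561 m/s


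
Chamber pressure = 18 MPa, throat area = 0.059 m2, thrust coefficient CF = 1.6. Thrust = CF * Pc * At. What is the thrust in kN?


F = 1.6 * 18e6 * 0.059 = 1.6992e+06 N = 1699.2 kN

1699.2 kN


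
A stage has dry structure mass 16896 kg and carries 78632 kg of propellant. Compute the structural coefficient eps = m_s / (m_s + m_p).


eps = 16896 / (16896 + 78632) = 0.1769

0.1769


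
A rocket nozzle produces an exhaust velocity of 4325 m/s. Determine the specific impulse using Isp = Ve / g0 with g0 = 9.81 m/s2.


Isp = Ve / g0 = 4325 / 9.81 = 440.9 s

440.9 s


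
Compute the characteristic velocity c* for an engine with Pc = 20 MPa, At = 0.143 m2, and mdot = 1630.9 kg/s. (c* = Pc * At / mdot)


c* = 20e6 * 0.143 / 1630.9 = 1754 m/s

1754 m/s


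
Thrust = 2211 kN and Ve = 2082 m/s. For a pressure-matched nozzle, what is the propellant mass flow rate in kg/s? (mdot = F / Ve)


mdot = F / Ve = 2211000 / 2082 = 1062.0 kg/s

1062.0 kg/s


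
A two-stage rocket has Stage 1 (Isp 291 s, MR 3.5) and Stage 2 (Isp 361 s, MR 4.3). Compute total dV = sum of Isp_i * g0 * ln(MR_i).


dV1 = 291 * 9.81 * ln(3.5) = 3576.3 m/s
dV2 = 361 * 9.81 * ln(4.3) = 5165.6 m/s
Total dV = 3576.3 + 5165.6 = 8741.9 m/s ~ 8742 m/s

8742 m/s


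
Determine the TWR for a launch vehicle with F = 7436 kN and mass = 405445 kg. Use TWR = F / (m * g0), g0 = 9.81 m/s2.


TWR = 7436000 / (405445 * 9.81) = 1.87

1.87


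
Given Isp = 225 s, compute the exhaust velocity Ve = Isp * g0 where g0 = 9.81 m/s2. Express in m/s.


Ve = Isp * g0 = 225 * 9.81 = 2207.2 m/s

2207.2 m/s


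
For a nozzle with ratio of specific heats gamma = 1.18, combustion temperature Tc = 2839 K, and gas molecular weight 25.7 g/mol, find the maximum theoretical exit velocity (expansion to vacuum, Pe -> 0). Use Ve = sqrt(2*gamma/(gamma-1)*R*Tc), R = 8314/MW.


R = 8314 / 25.7 = 323.5 J/(kg.K)
Ve = sqrt(2 * 1.18 / (1.18 - 1) * 323.5 * 2839) = 3470 m/s

3470 m/s


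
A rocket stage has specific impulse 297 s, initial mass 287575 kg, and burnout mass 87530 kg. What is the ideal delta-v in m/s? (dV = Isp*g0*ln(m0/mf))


Ve = 297 * 9.81 = 2913.57 m/s
dV = 2913.57 * ln(287575/87530) = 3466 m/s

3466 m/s


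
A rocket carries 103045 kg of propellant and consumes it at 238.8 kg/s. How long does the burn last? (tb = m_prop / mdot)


tb = 103045 / 238.8 = 431.5 s

431.5 s


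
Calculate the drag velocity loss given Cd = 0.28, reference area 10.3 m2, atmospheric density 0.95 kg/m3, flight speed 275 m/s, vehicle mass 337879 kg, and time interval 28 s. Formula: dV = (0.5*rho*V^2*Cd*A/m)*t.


D = 0.5 * 0.95 * 275^2 * 0.28 * 10.3 = 103598.69 N
a = 103598.69 / 337879 = 0.3066 m/s2
dV = 0.3066 * 28 = 8.6 m/s

8.6 m/s


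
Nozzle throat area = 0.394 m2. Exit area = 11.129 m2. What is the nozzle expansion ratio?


AR = 11.129 / 0.394 = 28.2

28.2


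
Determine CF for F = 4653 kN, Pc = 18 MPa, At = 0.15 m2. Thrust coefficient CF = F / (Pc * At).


CF = 4653000 / (18e6 * 0.15) = 1.72

1.72


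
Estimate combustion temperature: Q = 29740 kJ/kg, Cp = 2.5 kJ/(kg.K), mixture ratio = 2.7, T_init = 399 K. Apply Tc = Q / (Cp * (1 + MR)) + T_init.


Tc = 29740 / (2.5 * (1 + 2.7)) + 399 = 3614 K

3614 K


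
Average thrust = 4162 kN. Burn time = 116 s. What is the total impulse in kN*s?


It = 4162 * 116 = 482792 kN*s

482792 kN*s


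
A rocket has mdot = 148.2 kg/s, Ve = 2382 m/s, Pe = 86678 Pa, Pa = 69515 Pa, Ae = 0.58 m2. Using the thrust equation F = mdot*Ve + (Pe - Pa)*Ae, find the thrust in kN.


F = 148.2 * 2382 + (86678 - 69515) * 0.58 = 362967.0 N = 363.0 kN

363.0 kN


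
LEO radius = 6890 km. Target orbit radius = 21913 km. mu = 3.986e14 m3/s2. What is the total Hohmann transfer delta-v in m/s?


V1 = sqrt(mu/r1) = 7606.05 m/s
dV1 = V1*(sqrt(2*r2/(r1+r2)) - 1) = 1776.18 m/s
V2 = sqrt(mu/r2) = 4264.99 m/s
dV2 = V2*(1 - sqrt(2*r1/(r1+r2))) = 1314.98 m/s
Total dV = 3091 m/s

3091 m/s


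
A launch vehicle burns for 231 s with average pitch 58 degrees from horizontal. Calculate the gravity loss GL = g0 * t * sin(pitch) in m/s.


GL = 9.81 * 231 * sin(58 deg) = 1922 m/s

1922 m/s


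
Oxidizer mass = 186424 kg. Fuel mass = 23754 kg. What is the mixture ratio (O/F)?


MR = 186424 / 23754 = 7.85

7.85


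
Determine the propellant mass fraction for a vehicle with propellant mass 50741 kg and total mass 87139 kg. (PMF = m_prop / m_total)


PMF = 50741 / 87139 = 0.582

0.582


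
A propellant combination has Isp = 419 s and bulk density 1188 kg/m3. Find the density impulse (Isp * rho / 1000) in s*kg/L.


rho*Isp = 419 * 1188 / 1000 = 498 s*kg/L

498 s*kg/L


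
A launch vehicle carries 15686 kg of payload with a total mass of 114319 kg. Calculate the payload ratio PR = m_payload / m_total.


PR = 15686 / 114319 = 0.1372

0.1372


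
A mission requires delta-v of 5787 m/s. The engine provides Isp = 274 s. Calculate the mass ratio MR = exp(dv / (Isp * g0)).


Ve = 274 * 9.81 = 2687.94 m/s
MR = exp(5787 / 2687.94) = 8.61

8.61


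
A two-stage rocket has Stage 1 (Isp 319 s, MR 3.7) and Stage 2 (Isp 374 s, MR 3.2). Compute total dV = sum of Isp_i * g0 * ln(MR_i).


dV1 = 319 * 9.81 * ln(3.7) = 4094.3 m/s
dV2 = 374 * 9.81 * ln(3.2) = 4267.5 m/s
Total dV = 4094.3 + 4267.5 = 8361.8 m/s ~ 8362 m/s

8362 m/s


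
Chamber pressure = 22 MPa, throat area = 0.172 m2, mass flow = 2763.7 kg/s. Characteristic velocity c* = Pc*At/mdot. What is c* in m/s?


c* = 22e6 * 0.172 / 2763.7 = 1369 m/s

1369 m/s


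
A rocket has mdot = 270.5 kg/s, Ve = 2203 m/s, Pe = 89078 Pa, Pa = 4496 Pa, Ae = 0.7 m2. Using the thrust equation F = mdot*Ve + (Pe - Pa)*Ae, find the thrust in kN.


F = 270.5 * 2203 + (89078 - 4496) * 0.7 = 655119.0 N = 655.1 kN

655.1 kN


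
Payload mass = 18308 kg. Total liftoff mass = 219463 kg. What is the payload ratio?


PR = 18308 / 219463 = 0.0834

0.0834


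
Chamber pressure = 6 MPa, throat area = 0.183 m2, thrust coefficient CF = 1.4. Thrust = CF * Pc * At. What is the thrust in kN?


F = 1.4 * 6e6 * 0.183 = 1.5372e+06 N = 1537.2 kN

1537.2 kN


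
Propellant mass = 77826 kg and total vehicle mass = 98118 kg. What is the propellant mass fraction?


PMF = 77826 / 98118 = 0.793

0.793


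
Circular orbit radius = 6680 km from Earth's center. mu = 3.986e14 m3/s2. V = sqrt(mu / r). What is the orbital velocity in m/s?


V = sqrt(3.986e14 / 6680000) = 7725 m/s

7725 m/s


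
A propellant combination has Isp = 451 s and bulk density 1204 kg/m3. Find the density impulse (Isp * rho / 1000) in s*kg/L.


rho*Isp = 451 * 1204 / 1000 = 543 s*kg/L

543 s*kg/L


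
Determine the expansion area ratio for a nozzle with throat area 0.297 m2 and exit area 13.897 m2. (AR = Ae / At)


AR = 13.897 / 0.297 = 46.8

46.8


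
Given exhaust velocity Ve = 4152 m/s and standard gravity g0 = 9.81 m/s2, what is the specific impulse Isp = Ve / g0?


Isp = Ve / g0 = 4152 / 9.81 = 423.2 s

423.2 s


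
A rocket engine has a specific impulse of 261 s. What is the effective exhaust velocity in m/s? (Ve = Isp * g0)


Ve = Isp * g0 = 261 * 9.81 = 2560.4 m/s

2560.4 m/s


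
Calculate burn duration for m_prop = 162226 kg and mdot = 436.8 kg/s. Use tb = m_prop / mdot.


tb = 162226 / 436.8 = 371.4 s

371.4 s


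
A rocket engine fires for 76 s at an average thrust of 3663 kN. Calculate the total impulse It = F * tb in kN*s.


It = 3663 * 76 = 278388 kN*s

278388 kN*s


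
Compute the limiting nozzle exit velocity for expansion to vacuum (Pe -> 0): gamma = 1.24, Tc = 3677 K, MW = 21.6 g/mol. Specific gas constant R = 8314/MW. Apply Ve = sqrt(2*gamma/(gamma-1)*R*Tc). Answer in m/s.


R = 8314 / 21.6 = 384.91 J/(kg.K)
Ve = sqrt(2 * 1.24 / (1.24 - 1) * 384.91 * 3677) = 3824 m/s

3824 m/s


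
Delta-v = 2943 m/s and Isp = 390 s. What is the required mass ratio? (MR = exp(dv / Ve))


Ve = 390 * 9.81 = 3825.9 m/s
MR = exp(2943 / 3825.9) = 2.158

2.158


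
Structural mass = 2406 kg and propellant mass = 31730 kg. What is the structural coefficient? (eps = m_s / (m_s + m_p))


eps = 2406 / (2406 + 31730) = 0.0705

0.0705


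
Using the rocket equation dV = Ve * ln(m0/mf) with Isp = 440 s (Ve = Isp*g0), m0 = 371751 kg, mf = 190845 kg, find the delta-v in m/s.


Ve = 440 * 9.81 = 4316.4 m/s
dV = 4316.4 * ln(371751/190845) = 2878 m/s

2878 m/s


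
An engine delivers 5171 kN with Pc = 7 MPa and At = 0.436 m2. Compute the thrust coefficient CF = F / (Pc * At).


CF = 5171000 / (7e6 * 0.436) = 1.69

1.69


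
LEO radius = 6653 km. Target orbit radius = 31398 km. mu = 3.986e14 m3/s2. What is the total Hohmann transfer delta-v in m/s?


V1 = sqrt(mu/r1) = 7740.34 m/s
dV1 = V1*(sqrt(2*r2/(r1+r2)) - 1) = 2203.24 m/s
V2 = sqrt(mu/r2) = 3563.02 m/s
dV2 = V2*(1 - sqrt(2*r1/(r1+r2))) = 1456.04 m/s
Total dV = 3659 m/s

3659 m/s


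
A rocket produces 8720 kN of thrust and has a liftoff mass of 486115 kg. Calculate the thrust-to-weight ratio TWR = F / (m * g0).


TWR = 8720000 / (486115 * 9.81) = 1.83

1.83


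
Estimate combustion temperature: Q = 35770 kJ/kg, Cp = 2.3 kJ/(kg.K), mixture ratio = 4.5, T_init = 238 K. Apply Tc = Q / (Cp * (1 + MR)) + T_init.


Tc = 35770 / (2.3 * (1 + 4.5)) + 238 = 3066 K

3066 K


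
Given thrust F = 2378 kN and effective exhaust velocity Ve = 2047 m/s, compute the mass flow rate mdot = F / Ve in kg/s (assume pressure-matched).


mdot = F / Ve = 2378000 / 2047 = 1161.7 kg/s

1161.7 kg/s


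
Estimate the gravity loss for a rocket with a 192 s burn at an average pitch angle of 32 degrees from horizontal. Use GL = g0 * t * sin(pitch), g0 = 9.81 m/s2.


GL = 9.81 * 192 * sin(32 deg) = 998 m/s

998 m/s


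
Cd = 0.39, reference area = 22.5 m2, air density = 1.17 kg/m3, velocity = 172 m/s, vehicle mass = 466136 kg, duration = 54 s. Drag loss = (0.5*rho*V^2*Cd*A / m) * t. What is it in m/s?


D = 0.5 * 1.17 * 172^2 * 0.39 * 22.5 = 151865.77 N
a = 151865.77 / 466136 = 0.3258 m/s2
dV = 0.3258 * 54 = 17.6 m/s

17.6 m/s


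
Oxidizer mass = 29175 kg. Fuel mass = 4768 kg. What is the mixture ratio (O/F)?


MR = 29175 / 4768 = 6.12

6.12


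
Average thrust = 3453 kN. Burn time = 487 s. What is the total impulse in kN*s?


It = 3453 * 487 = 1681611 kN*s

1681611 kN*s


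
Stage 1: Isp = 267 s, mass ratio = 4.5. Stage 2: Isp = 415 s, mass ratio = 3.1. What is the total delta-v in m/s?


dV1 = 267 * 9.81 * ln(4.5) = 3939.6 m/s
dV2 = 415 * 9.81 * ln(3.1) = 4606.1 m/s
Total dV = 3939.6 + 4606.1 = 8545.7 m/s ~ 8546 m/s

8546 m/s


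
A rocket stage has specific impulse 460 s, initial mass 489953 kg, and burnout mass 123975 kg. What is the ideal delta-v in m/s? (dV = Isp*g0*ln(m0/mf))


Ve = 460 * 9.81 = 4512.6 m/s
dV = 4512.6 * ln(489953/123975) = 6201 m/s

6201 m/s


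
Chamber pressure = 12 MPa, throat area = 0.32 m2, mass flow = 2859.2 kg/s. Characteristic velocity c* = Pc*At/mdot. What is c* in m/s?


c* = 12e6 * 0.32 / 2859.2 = 1343 m/s

1343 m/s


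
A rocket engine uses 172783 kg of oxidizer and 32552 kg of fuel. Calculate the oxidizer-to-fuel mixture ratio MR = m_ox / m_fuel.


MR = 172783 / 32552 = 5.31

5.31


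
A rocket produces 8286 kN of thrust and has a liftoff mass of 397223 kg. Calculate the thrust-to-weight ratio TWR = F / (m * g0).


TWR = 8286000 / (397223 * 9.81) = 2.13

2.13


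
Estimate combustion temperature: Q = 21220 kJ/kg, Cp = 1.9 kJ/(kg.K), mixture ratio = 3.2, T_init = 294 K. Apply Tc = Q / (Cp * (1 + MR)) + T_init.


Tc = 21220 / (1.9 * (1 + 3.2)) + 294 = 2953 K

2953 K


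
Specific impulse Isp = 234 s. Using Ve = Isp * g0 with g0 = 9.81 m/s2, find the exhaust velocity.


Ve = Isp * g0 = 234 * 9.81 = 2295.5 m/s

2295.5 m/s


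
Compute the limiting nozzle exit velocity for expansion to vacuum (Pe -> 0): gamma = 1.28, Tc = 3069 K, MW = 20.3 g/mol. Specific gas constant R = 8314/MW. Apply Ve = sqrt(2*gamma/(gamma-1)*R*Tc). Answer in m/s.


R = 8314 / 20.3 = 409.56 J/(kg.K)
Ve = sqrt(2 * 1.28 / (1.28 - 1) * 409.56 * 3069) = 3390 m/s

3390 m/s


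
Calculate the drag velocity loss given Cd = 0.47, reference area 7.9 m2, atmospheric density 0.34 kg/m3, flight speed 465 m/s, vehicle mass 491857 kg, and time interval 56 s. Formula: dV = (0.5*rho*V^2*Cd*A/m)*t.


D = 0.5 * 0.34 * 465^2 * 0.47 * 7.9 = 136483.38 N
a = 136483.38 / 491857 = 0.2775 m/s2
dV = 0.2775 * 56 = 15.5 m/s

15.5 m/s


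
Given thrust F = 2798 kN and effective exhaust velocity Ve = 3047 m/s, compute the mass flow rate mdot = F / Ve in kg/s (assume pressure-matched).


mdot = F / Ve = 2798000 / 3047 = 918.3 kg/s

918.3 kg/s


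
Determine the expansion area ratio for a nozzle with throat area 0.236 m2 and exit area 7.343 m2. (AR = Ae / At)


AR = 7.343 / 0.236 = 31.1

31.1


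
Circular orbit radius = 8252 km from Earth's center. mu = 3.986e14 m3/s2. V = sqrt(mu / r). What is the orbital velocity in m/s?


V = sqrt(3.986e14 / 8252000) = 6950 m/s

6950 m/s


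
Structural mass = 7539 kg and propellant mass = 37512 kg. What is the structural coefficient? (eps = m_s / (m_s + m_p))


eps = 7539 / (7539 + 37512) = 0.1673

0.1673


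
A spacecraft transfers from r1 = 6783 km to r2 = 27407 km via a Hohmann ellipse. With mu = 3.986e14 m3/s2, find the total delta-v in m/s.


V1 = sqrt(mu/r1) = 7665.8 m/s
dV1 = V1*(sqrt(2*r2/(r1+r2)) - 1) = 2040.5 m/s
V2 = sqrt(mu/r2) = 3813.62 m/s
dV2 = V2*(1 - sqrt(2*r1/(r1+r2))) = 1411.4 m/s
Total dV = 3452 m/s

3452 m/s


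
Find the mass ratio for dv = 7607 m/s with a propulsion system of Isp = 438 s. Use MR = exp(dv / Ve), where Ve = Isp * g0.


Ve = 438 * 9.81 = 4296.78 m/s
MR = exp(7607 / 4296.78) = 5.873

5.873


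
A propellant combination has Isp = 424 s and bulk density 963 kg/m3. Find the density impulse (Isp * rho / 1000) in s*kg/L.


rho*Isp = 424 * 963 / 1000 = 408 s*kg/L

408 s*kg/L


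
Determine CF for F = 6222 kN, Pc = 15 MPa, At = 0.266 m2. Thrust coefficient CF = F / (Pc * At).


CF = 6222000 / (15e6 * 0.266) = 1.56

1.56


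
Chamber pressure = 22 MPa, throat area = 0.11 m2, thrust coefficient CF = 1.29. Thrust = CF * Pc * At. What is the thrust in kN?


F = 1.29 * 22e6 * 0.11 = 3.1218e+06 N = 3121.8 kN

3121.8 kN


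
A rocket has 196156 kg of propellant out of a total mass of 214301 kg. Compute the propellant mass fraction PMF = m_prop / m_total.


PMF = 196156 / 214301 = 0.915

0.915


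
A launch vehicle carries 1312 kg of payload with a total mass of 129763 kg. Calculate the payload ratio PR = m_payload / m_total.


PR = 1312 / 129763 = 0.0101

0.0101


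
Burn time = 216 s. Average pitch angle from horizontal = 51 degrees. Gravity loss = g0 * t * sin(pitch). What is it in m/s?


GL = 9.81 * 216 * sin(51 deg) = 1647 m/s

1647 m/s


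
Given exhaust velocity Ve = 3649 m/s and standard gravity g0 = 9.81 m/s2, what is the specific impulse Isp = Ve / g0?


Isp = Ve / g0 = 3649 / 9.81 = 372.0 s

372.0 s


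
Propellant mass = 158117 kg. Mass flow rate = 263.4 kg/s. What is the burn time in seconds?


tb = 158117 / 263.4 = 600.3 s

600.3 s


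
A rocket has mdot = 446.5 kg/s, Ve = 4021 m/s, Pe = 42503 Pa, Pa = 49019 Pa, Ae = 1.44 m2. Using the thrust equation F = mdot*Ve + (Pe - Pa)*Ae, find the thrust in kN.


F = 446.5 * 4021 + (42503 - 49019) * 1.44 = 1.7860e+06 N = 1786.0 kN

1786.0 kN


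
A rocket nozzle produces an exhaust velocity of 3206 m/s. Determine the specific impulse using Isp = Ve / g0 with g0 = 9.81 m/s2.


Isp = Ve / g0 = 3206 / 9.81 = 326.8 s

326.8 s


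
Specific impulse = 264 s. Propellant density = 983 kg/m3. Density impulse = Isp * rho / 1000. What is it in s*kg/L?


rho*Isp = 264 * 983 / 1000 = 260 s*kg/L

260 s*kg/L


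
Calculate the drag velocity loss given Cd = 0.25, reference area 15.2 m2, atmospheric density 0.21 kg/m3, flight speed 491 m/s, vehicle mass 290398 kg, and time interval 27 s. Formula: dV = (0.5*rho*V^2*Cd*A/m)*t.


D = 0.5 * 0.21 * 491^2 * 0.25 * 15.2 = 96191.32 N
a = 96191.32 / 290398 = 0.3312 m/s2
dV = 0.3312 * 27 = 8.9 m/s

8.9 m/s


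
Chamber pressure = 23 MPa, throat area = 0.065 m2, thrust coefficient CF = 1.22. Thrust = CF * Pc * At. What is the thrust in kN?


F = 1.22 * 23e6 * 0.065 = 1.8239e+06 N = 1823.9 kN

1823.9 kN


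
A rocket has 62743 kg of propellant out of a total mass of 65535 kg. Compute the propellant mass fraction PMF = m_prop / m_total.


PMF = 62743 / 65535 = 0.957

0.957


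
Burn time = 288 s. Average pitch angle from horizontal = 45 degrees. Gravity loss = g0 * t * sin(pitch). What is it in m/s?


GL = 9.81 * 288 * sin(45 deg) = 1998 m/s

1998 m/s


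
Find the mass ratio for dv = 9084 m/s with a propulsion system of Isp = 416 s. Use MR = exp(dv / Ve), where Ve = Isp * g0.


Ve = 416 * 9.81 = 4080.96 m/s
MR = exp(9084 / 4080.96) = 9.262

9.262


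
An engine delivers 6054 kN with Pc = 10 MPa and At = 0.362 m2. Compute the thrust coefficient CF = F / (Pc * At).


CF = 6054000 / (10e6 * 0.362) = 1.67

1.67
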